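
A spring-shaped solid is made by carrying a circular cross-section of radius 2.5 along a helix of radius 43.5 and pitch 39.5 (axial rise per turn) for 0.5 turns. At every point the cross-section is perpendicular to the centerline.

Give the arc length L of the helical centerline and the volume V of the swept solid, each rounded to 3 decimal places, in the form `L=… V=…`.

2πR = 2π·43.5 = 273.318561
per-turn = √(273.318561² + 39.5²) = √(74703.0357 + 1560.25) = √76263.2857 = 276.158081
L = 0.5 × 276.158081 = 138.079041
V = π·2.5² × L = 19.634954 × 138.079041 = 2711.175620

L=138.079 V=2711.176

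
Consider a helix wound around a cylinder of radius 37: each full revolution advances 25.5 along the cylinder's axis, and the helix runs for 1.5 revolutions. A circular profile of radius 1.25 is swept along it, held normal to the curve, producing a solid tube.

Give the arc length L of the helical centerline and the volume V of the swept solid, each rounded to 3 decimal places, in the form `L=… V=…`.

L=350.808 V=1722.026

2πR = 2π·37 = 232.477856
per-turn = √(232.477856² + 25.5²) = √(54045.9537 + 650.25) = √54696.2037 = 233.872195
L = 1.5 × 233.872195 = 350.808293
V = π·1.25² × L = 4.908739 × 350.808293 = 1722.026181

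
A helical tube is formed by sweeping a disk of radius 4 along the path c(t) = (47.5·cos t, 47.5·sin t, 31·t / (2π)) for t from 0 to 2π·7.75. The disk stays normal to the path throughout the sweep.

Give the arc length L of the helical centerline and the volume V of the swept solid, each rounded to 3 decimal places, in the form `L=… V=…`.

L=2325.441 V=116889.436

2πR = 2π·47.5 = 298.451302
per-turn = √(298.451302² + 31²) = √(89073.1797 + 961) = √90034.1797 = 300.056961
L = 7.75 × 300.056961 = 2325.441446
V = π·4² × L = 50.265482 × 2325.441446 = 116889.436217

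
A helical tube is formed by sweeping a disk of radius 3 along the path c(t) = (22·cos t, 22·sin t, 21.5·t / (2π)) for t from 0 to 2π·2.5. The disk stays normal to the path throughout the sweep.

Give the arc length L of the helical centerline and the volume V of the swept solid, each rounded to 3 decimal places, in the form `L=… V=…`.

L=349.730 V=9888.391

2πR = 2π·22 = 138.230077
per-turn = √(138.230077² + 21.5²) = √(19107.5541 + 462.25) = √19569.8041 = 139.892116
L = 2.5 × 139.892116 = 349.730290
V = π·3² × L = 28.274334 × 349.730290 = 9888.390989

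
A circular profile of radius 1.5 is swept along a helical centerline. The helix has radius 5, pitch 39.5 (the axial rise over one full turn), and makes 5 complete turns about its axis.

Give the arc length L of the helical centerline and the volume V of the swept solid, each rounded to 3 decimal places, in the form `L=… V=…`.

2πR = 2π·5 = 31.415927
per-turn = √(31.415927² + 39.5²) = √(986.9604 + 1560.25) = √2547.2104 = 50.469896
L = 5 × 50.469896 = 252.349482
V = π·1.5² × L = 7.068583 × 252.349482 = 1783.753376

L=252.349 V=1783.753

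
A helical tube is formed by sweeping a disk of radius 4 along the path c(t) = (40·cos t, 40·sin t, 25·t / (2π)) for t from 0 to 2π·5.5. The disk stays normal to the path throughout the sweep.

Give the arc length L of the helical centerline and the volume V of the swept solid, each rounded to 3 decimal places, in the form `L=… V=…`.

L=1389.123 V=69824.919

2πR = 2π·40 = 251.327412
per-turn = √(251.327412² + 25²) = √(63165.4682 + 625) = √63790.4682 = 252.567750
L = 5.5 × 252.567750 = 1389.122623
V = π·4² × L = 50.265482 × 1389.122623 = 69824.918843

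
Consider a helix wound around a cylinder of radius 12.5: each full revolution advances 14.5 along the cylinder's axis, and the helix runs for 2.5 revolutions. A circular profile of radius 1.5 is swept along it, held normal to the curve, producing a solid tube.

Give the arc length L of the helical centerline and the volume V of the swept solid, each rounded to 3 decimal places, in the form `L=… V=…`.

2πR = 2π·12.5 = 78.539816
per-turn = √(78.539816² + 14.5²) = √(6168.5028 + 210.25) = √6378.7528 = 79.867094
L = 2.5 × 79.867094 = 199.667736
V = π·1.5² × L = 7.068583 × 199.667736 = 1411.368056

L=199.668 V=1411.368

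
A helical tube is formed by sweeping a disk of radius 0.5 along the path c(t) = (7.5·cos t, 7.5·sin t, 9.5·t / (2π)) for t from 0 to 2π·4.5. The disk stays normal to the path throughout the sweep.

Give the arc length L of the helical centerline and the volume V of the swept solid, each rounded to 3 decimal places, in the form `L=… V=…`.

2πR = 2π·7.5 = 47.123890
per-turn = √(47.123890² + 9.5²) = √(2220.6610 + 90.25) = √2310.9110 = 48.071936
L = 4.5 × 48.071936 = 216.323710
V = π·0.5² × L = 0.785398 × 216.323710 = 169.900245

L=216.324 V=169.900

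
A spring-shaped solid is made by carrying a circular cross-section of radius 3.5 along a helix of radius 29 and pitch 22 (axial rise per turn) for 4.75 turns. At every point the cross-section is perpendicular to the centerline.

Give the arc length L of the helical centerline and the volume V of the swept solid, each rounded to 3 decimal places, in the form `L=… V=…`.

L=871.795 V=33550.585

2πR = 2π·29 = 182.212374
per-turn = √(182.212374² + 22²) = √(33201.3492 + 484) = √33685.3492 = 183.535689
L = 4.75 × 183.535689 = 871.794524
V = π·3.5² × L = 38.484510 × 871.794524 = 33550.585069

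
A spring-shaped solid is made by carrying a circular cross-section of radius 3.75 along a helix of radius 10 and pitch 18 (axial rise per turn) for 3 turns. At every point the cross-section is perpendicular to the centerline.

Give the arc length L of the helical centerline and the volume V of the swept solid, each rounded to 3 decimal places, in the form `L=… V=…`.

2πR = 2π·10 = 62.831853
per-turn = √(62.831853² + 18²) = √(3947.8418 + 324) = √4271.8418 = 65.359328
L = 3 × 65.359328 = 196.077984
V = π·3.75² × L = 44.178647 × 196.077984 = 8662.459983

L=196.078 V=8662.460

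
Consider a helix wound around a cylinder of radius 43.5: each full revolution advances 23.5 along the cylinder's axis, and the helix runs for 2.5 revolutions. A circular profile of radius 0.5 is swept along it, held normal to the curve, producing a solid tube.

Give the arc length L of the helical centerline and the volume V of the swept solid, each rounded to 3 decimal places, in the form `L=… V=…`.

L=685.817 V=538.640

2πR = 2π·43.5 = 273.318561
per-turn = √(273.318561² + 23.5²) = √(74703.0357 + 552.25) = √75255.2857 = 274.326969
L = 2.5 × 274.326969 = 685.817422
V = π·0.5² × L = 0.785398 × 685.817422 = 538.639743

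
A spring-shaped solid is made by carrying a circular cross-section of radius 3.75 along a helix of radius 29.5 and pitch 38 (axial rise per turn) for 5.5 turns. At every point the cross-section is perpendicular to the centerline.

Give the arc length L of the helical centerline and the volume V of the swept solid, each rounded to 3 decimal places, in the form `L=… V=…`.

L=1040.650 V=45974.517

2πR = 2π·29.5 = 185.353967
per-turn = √(185.353967² + 38²) = √(34356.0929 + 1444) = √35800.0929 = 189.209125
L = 5.5 × 189.209125 = 1040.650187
V = π·3.75² × L = 44.178647 × 1040.650187 = 45974.516922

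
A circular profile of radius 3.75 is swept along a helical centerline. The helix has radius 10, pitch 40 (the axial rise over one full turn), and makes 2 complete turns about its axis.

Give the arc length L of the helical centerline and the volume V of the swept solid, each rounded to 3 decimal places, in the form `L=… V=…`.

2πR = 2π·10 = 62.831853
per-turn = √(62.831853² + 40²) = √(3947.8418 + 1600) = √5547.8418 = 74.483836
L = 2 × 74.483836 = 148.967671
V = π·3.75² × L = 44.178647 × 148.967671 = 6581.190111

L=148.968 V=6581.190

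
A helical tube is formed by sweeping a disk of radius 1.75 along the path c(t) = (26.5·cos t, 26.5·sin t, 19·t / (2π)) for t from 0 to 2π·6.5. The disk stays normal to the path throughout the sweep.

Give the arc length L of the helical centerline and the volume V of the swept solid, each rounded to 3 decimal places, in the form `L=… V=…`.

L=1089.302 V=10480.316

2πR = 2π·26.5 = 166.504411
per-turn = √(166.504411² + 19²) = √(27723.7188 + 361) = √28084.7188 = 167.584960
L = 6.5 × 167.584960 = 1089.302239
V = π·1.75² × L = 9.621128 × 1089.302239 = 10480.315728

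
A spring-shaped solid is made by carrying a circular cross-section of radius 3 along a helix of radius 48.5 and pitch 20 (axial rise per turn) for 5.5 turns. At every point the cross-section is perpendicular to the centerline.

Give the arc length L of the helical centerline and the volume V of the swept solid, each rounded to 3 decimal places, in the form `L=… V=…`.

2πR = 2π·48.5 = 304.734487
per-turn = √(304.734487² + 20²) = √(92863.1078 + 400) = √93263.1078 = 305.390091
L = 5.5 × 305.390091 = 1679.645502
V = π·3² × L = 28.274334 × 1679.645502 = 47490.857718

L=1679.646 V=47490.858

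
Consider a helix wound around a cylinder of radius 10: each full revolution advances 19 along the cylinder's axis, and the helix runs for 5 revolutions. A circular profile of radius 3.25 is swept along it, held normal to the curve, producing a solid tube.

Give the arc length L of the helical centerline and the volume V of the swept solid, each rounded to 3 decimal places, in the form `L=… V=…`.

2πR = 2π·10 = 62.831853
per-turn = √(62.831853² + 19²) = √(3947.8418 + 361) = √4308.8418 = 65.641768
L = 5 × 65.641768 = 328.208842
V = π·3.25² × L = 33.183072 × 328.208842 = 10890.977770

L=328.209 V=10890.978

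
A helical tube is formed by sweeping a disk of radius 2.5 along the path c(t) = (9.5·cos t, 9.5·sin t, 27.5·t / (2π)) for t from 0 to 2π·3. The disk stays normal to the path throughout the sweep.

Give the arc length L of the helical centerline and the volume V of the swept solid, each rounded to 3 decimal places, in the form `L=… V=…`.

L=197.161 V=3871.254

2πR = 2π·9.5 = 59.690260
per-turn = √(59.690260² + 27.5²) = √(3562.9272 + 756.25) = √4319.1772 = 65.720447
L = 3 × 65.720447 = 197.161342
V = π·2.5² × L = 19.634954 × 197.161342 = 3871.253894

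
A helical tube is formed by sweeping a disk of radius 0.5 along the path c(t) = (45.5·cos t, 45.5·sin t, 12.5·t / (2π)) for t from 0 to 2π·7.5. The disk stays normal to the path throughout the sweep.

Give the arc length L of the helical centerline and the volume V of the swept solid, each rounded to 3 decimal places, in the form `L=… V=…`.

L=2146.186 V=1685.610

2πR = 2π·45.5 = 285.884931
per-turn = √(285.884931² + 12.5²) = √(81730.1940 + 156.25) = √81886.4440 = 286.158075
L = 7.5 × 286.158075 = 2146.185565
V = π·0.5² × L = 0.785398 × 2146.185565 = 1685.610201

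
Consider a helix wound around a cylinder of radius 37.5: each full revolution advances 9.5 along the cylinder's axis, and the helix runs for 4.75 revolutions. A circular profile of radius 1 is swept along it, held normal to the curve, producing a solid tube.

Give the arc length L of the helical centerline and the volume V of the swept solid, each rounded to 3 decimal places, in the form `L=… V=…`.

2πR = 2π·37.5 = 235.619449
per-turn = √(235.619449² + 9.5²) = √(55516.5248 + 90.25) = √55606.7748 = 235.810888
L = 4.75 × 235.810888 = 1120.101717
V = π·1² × L = 3.141593 × 1120.101717 = 3518.903324

L=1120.102 V=3518.903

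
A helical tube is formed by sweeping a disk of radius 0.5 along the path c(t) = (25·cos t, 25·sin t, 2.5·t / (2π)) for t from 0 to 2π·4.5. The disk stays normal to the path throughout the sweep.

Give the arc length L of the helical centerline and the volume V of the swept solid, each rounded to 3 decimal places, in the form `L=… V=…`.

2πR = 2π·25 = 157.079633
per-turn = √(157.079633² + 2.5²) = √(24674.0110 + 6.25) = √24680.2610 = 157.099526
L = 4.5 × 157.099526 = 706.947866
V = π·0.5² × L = 0.785398 × 706.947866 = 555.235556

L=706.948 V=555.236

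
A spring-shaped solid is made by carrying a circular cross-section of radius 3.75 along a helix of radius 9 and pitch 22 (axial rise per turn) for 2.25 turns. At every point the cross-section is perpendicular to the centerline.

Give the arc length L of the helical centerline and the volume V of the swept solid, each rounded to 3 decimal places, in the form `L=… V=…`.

L=136.524 V=6031.456

2πR = 2π·9 = 56.548668
per-turn = √(56.548668² + 22²) = √(3197.7518 + 484) = √3681.7518 = 60.677441
L = 2.25 × 60.677441 = 136.524242
V = π·3.75² × L = 44.178647 × 136.524242 = 6031.456246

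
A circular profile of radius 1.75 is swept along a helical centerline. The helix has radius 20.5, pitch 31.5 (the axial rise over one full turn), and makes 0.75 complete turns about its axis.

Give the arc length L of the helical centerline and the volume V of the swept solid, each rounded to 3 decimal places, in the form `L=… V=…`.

L=99.451 V=956.829

2πR = 2π·20.5 = 128.805299
per-turn = √(128.805299² + 31.5²) = √(16590.8050 + 992.25) = √17583.0550 = 132.601112
L = 0.75 × 132.601112 = 99.450834
V = π·1.75² × L = 9.621128 × 99.450834 = 956.829157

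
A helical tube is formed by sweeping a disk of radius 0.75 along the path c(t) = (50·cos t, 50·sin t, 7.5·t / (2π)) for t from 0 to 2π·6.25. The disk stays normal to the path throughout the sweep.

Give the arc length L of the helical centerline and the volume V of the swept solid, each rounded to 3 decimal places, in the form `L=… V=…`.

2πR = 2π·50 = 314.159265
per-turn = √(314.159265² + 7.5²) = √(98696.0440 + 56.25) = √98752.2940 = 314.248777
L = 6.25 × 314.248777 = 1964.054858
V = π·0.75² × L = 1.767146 × 1964.054858 = 3470.771426

L=1964.055 V=3470.771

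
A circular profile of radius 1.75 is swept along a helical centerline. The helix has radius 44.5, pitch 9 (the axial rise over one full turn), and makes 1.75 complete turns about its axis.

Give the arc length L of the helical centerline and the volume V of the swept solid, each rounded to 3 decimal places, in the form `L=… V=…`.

2πR = 2π·44.5 = 279.601746
per-turn = √(279.601746² + 9²) = √(78177.1365 + 81) = √78258.1365 = 279.746558
L = 1.75 × 279.746558 = 489.556476
V = π·1.75² × L = 9.621128 × 489.556476 = 4710.085272

L=489.556 V=4710.085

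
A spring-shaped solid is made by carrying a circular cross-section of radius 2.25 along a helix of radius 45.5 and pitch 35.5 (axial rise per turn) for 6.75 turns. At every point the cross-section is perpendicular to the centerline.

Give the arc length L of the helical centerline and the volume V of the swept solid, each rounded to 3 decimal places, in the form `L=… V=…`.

2πR = 2π·45.5 = 285.884931
per-turn = √(285.884931² + 35.5²) = √(81730.1940 + 1260.25) = √82990.4440 = 288.080621
L = 6.75 × 288.080621 = 1944.544190
V = π·2.25² × L = 15.904313 × 1944.544190 = 30926.639068

L=1944.544 V=30926.639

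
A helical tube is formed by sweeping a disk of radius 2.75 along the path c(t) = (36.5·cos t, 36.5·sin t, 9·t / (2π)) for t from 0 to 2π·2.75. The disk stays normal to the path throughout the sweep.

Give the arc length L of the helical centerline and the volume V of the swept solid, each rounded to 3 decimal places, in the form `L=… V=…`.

L=631.160 V=14995.289

2πR = 2π·36.5 = 229.336264
per-turn = √(229.336264² + 9²) = √(52595.1219 + 81) = √52676.1219 = 229.512792
L = 2.75 × 229.512792 = 631.160179
V = π·2.75² × L = 23.758294 × 631.160179 = 14995.289373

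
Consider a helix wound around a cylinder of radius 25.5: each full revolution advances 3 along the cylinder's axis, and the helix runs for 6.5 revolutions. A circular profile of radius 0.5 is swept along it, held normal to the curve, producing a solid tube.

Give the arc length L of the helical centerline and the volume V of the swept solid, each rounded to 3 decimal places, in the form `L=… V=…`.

2πR = 2π·25.5 = 160.221225
per-turn = √(160.221225² + 3²) = √(25670.8410 + 9) = √25679.8410 = 160.249309
L = 6.5 × 160.249309 = 1041.620509
V = π·0.5² × L = 0.785398 × 1041.620509 = 818.086835

L=1041.621 V=818.087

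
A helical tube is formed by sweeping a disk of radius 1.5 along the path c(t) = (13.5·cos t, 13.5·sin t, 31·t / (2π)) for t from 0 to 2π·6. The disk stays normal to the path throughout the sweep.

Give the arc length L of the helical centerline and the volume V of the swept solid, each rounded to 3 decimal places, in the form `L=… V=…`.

L=541.862 V=3830.193

2πR = 2π·13.5 = 84.823002
per-turn = √(84.823002² + 31²) = √(7194.9416 + 961) = √8155.9416 = 90.310252
L = 6 × 90.310252 = 541.861512
V = π·1.5² × L = 7.068583 × 541.861512 = 3830.193325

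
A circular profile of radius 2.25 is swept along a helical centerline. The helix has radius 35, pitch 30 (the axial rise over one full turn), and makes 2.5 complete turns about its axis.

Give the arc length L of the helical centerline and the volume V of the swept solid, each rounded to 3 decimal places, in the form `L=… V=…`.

L=554.871 V=8824.839

2πR = 2π·35 = 219.911486
per-turn = √(219.911486² + 30²) = √(48361.0616 + 900) = √49261.0616 = 221.948331
L = 2.5 × 221.948331 = 554.870827
V = π·2.25² × L = 15.904313 × 554.870827 = 8824.839203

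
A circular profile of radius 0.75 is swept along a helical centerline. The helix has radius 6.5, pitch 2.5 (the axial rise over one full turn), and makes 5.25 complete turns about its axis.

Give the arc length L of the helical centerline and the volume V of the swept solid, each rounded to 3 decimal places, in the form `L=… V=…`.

2πR = 2π·6.5 = 40.840704
per-turn = √(40.840704² + 2.5²) = √(1667.9631 + 6.25) = √1674.2131 = 40.917150
L = 5.25 × 40.917150 = 214.815036
V = π·0.75² × L = 1.767146 × 214.815036 = 379.609504

L=214.815 V=379.610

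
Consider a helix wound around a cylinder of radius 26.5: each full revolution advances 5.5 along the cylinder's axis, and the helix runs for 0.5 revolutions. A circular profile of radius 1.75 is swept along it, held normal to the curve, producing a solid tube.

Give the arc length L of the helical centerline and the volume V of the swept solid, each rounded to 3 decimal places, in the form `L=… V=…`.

L=83.298 V=801.417

2πR = 2π·26.5 = 166.504411
per-turn = √(166.504411² + 5.5²) = √(27723.7188 + 30.25) = √27753.9688 = 166.595224
L = 0.5 × 166.595224 = 83.297612
V = π·1.75² × L = 9.621128 × 83.297612 = 801.416947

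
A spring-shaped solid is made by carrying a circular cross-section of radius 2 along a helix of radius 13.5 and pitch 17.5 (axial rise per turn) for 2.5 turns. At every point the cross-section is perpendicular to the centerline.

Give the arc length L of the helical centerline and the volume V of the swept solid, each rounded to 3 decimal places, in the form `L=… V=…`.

L=216.524 V=2720.915

2πR = 2π·13.5 = 84.823002
per-turn = √(84.823002² + 17.5²) = √(7194.9416 + 306.25) = √7501.1916 = 86.609420
L = 2.5 × 86.609420 = 216.523550
V = π·2² × L = 12.566371 × 216.523550 = 2720.915172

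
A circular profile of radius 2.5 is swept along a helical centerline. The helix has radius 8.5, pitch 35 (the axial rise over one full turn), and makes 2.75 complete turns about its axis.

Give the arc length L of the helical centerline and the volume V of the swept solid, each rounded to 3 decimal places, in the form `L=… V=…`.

L=175.598 V=3447.861

2πR = 2π·8.5 = 53.407075
per-turn = √(53.407075² + 35²) = √(2852.3157 + 1225) = √4077.3157 = 63.853862
L = 2.75 × 63.853862 = 175.598120
V = π·2.5² × L = 19.634954 × 175.598120 = 3447.861025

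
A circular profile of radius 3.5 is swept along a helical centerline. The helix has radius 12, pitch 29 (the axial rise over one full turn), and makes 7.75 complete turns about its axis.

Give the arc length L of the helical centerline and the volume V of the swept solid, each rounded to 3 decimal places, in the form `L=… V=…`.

L=626.068 V=24093.928

2πR = 2π·12 = 75.398224
per-turn = √(75.398224² + 29²) = √(5684.8921 + 841) = √6525.8921 = 80.782994
L = 7.75 × 80.782994 = 626.068204
V = π·3.5² × L = 38.484510 × 626.068204 = 24093.928071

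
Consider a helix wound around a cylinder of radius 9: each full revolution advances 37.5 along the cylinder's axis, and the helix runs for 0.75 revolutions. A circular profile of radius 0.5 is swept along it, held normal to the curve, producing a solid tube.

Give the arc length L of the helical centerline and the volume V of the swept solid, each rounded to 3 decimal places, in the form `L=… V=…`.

2πR = 2π·9 = 56.548668
per-turn = √(56.548668² + 37.5²) = √(3197.7518 + 1406.25) = √4604.0018 = 67.852795
L = 0.75 × 67.852795 = 50.889596
V = π·0.5² × L = 0.785398 × 50.889596 = 39.968596

L=50.890 V=39.969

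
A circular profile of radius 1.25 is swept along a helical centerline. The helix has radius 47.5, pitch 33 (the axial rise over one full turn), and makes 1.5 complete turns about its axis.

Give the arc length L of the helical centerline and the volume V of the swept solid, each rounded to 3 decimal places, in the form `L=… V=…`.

2πR = 2π·47.5 = 298.451302
per-turn = √(298.451302² + 33²) = √(89073.1797 + 1089) = √90162.1797 = 300.270178
L = 1.5 × 300.270178 = 450.405267
V = π·1.25² × L = 4.908739 × 450.405267 = 2210.921683

L=450.405 V=2210.922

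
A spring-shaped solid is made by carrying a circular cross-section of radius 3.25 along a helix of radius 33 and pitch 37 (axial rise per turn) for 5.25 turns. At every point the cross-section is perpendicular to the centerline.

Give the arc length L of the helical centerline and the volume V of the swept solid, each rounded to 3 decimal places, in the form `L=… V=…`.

2πR = 2π·33 = 207.345115
per-turn = √(207.345115² + 37²) = √(42991.9968 + 1369) = √44360.9968 = 210.620504
L = 5.25 × 210.620504 = 1105.757647
V = π·3.25² × L = 33.183072 × 1105.757647 = 36692.436055

L=1105.758 V=36692.436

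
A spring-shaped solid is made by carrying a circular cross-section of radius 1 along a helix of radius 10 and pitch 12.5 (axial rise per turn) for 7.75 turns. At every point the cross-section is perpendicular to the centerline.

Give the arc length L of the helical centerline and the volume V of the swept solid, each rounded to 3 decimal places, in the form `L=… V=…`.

2πR = 2π·10 = 62.831853
per-turn = √(62.831853² + 12.5²) = √(3947.8418 + 156.25) = √4104.0918 = 64.063186
L = 7.75 × 64.063186 = 496.489689
V = π·1² × L = 3.141593 × 496.489689 = 1559.768360

L=496.490 V=1559.768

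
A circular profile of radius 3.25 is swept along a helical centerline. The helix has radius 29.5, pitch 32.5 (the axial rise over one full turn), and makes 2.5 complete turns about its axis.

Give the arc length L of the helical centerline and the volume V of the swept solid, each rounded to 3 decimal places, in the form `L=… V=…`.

L=470.454 V=15611.115

2πR = 2π·29.5 = 185.353967
per-turn = √(185.353967² + 32.5²) = √(34356.0929 + 1056.25) = √35412.3429 = 188.181675
L = 2.5 × 188.181675 = 470.454188
V = π·3.25² × L = 33.183072 × 470.454188 = 15611.115392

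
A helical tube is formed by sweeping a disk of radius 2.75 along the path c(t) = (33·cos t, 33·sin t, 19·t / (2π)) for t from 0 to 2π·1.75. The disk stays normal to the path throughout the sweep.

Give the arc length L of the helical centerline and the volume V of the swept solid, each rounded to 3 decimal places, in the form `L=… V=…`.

2πR = 2π·33 = 207.345115
per-turn = √(207.345115² + 19²) = √(42991.9968 + 361) = √43352.9968 = 208.213825
L = 1.75 × 208.213825 = 364.374193
V = π·2.75² × L = 23.758294 × 364.374193 = 8656.909367

L=364.374 V=8656.909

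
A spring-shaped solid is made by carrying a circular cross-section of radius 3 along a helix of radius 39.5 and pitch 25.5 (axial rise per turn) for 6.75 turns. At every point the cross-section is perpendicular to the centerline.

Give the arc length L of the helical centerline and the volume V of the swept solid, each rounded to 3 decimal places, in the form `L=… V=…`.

L=1684.074 V=47616.060

2πR = 2π·39.5 = 248.185820
per-turn = √(248.185820² + 25.5²) = √(61596.2011 + 650.25) = √62246.4511 = 249.492387
L = 6.75 × 249.492387 = 1684.073611
V = π·3² × L = 28.274334 × 1684.073611 = 47616.059555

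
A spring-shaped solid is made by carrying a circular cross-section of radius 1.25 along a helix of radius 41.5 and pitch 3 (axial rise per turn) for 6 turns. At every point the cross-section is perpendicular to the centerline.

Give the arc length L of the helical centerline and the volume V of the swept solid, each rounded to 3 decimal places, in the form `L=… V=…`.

2πR = 2π·41.5 = 260.752190
per-turn = √(260.752190² + 3²) = √(67991.7047 + 9) = √68000.7047 = 260.769447
L = 6 × 260.769447 = 1564.616685
V = π·1.25² × L = 4.908739 × 1564.616685 = 7680.294191

L=1564.617 V=7680.294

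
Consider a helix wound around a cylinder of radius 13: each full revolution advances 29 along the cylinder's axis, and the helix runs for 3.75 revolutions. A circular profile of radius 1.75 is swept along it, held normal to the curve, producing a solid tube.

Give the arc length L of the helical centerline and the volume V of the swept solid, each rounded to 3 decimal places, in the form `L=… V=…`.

2πR = 2π·13 = 81.681409
per-turn = √(81.681409² + 29²) = √(6671.8526 + 841) = √7512.8526 = 86.676713
L = 3.75 × 86.676713 = 325.037674
V = π·1.75² × L = 9.621128 × 325.037674 = 3127.228902

L=325.038 V=3127.229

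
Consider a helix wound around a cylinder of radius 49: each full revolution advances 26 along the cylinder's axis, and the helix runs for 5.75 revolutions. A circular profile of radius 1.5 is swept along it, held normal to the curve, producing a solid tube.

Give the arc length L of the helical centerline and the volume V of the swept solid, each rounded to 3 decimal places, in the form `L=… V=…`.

2πR = 2π·49 = 307.876080
per-turn = √(307.876080² + 26²) = √(94787.6807 + 676) = √95463.6807 = 308.971974
L = 5.75 × 308.971974 = 1776.588850
V = π·1.5² × L = 7.068583 × 1776.588850 = 12557.966579

L=1776.589 V=12557.967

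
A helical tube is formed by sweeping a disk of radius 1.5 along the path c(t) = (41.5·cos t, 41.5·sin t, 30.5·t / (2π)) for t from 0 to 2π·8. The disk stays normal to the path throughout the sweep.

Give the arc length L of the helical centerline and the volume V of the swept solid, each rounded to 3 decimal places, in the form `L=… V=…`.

2πR = 2π·41.5 = 260.752190
per-turn = √(260.752190² + 30.5²) = √(67991.7047 + 930.25) = √68921.9547 = 262.529912
L = 8 × 262.529912 = 2100.239296
V = π·1.5² × L = 7.068583 × 2100.239296 = 14845.716775

L=2100.239 V=14845.717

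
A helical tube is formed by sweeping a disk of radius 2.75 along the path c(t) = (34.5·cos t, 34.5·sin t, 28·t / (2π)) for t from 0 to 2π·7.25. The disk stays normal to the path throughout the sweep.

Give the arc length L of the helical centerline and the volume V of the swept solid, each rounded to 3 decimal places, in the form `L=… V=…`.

2πR = 2π·34.5 = 216.769893
per-turn = √(216.769893² + 28²) = √(46989.1866 + 784) = √47773.1866 = 218.570782
L = 7.25 × 218.570782 = 1584.638166
V = π·2.75² × L = 23.758294 × 1584.638166 = 37648.300141

L=1584.638 V=37648.300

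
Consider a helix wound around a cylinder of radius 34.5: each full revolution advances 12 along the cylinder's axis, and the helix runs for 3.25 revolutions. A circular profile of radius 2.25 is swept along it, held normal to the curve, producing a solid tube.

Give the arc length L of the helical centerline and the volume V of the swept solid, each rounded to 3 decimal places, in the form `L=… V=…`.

L=705.581 V=11221.778

2πR = 2π·34.5 = 216.769893
per-turn = √(216.769893² + 12²) = √(46989.1866 + 144) = √47133.1866 = 217.101788
L = 3.25 × 217.101788 = 705.580813
V = π·2.25² × L = 15.904313 × 705.580813 = 11221.777954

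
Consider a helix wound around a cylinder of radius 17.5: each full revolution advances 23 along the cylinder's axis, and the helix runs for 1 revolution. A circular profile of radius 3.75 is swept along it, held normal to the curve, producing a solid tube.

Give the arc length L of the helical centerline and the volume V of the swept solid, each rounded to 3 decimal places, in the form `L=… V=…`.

L=112.336 V=4962.831

2πR = 2π·17.5 = 109.955743
per-turn = √(109.955743² + 23²) = √(12090.2654 + 529) = √12619.2654 = 112.335504
L = 1 × 112.335504 = 112.335504
V = π·3.75² × L = 44.178647 × 112.335504 = 4962.830529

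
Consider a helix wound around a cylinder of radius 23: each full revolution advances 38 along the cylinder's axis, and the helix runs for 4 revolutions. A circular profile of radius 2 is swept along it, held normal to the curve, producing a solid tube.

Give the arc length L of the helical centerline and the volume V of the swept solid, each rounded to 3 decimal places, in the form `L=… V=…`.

2πR = 2π·23 = 144.513262
per-turn = √(144.513262² + 38²) = √(20884.0829 + 1444) = √22328.0829 = 149.425844
L = 4 × 149.425844 = 597.703377
V = π·2² × L = 12.566371 × 597.703377 = 7510.962150

L=597.703 V=7510.962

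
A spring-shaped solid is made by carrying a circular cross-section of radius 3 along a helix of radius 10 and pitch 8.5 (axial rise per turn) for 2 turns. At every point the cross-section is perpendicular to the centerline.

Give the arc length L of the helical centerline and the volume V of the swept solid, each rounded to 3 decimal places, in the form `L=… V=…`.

2πR = 2π·10 = 62.831853
per-turn = √(62.831853² + 8.5²) = √(3947.8418 + 72.25) = √4020.0918 = 63.404194
L = 2 × 63.404194 = 126.808387
V = π·3² × L = 28.274334 × 126.808387 = 3585.422676

L=126.808 V=3585.423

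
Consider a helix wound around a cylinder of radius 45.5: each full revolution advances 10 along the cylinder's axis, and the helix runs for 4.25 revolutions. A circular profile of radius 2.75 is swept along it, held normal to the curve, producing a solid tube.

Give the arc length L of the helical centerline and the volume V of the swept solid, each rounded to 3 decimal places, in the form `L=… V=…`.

2πR = 2π·45.5 = 285.884931
per-turn = √(285.884931² + 10²) = √(81730.1940 + 100) = √81830.1940 = 286.059774
L = 4.25 × 286.059774 = 1215.754038
V = π·2.75² × L = 23.758294 × 1215.754038 = 28884.242395

L=1215.754 V=28884.242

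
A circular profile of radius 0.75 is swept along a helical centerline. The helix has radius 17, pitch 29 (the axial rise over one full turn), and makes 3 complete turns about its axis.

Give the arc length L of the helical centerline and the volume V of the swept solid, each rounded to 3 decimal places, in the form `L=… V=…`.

L=332.043 V=586.768

2πR = 2π·17 = 106.814150
per-turn = √(106.814150² + 29²) = √(11409.2627 + 841) = √12250.2627 = 110.680905
L = 3 × 110.680905 = 332.042714
V = π·0.75² × L = 1.767146 × 332.042714 = 586.767911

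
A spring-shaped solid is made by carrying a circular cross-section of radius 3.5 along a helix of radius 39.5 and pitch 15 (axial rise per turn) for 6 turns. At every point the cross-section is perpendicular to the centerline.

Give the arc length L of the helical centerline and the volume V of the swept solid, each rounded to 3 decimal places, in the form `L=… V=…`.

L=1491.832 V=57412.430

2πR = 2π·39.5 = 248.185820
per-turn = √(248.185820² + 15²) = √(61596.2011 + 225) = √61821.2011 = 248.638696
L = 6 × 248.638696 = 1491.832175
V = π·3.5² × L = 38.484510 × 1491.832175 = 57412.430267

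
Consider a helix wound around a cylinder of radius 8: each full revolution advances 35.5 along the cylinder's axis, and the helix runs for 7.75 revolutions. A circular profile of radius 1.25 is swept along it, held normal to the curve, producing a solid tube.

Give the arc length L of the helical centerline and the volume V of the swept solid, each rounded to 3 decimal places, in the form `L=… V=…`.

L=476.916 V=2341.056

2πR = 2π·8 = 50.265482
per-turn = √(50.265482² + 35.5²) = √(2526.6187 + 1260.25) = √3786.8687 = 61.537539
L = 7.75 × 61.537539 = 476.915929
V = π·1.25² × L = 4.908739 × 476.915929 = 2341.055590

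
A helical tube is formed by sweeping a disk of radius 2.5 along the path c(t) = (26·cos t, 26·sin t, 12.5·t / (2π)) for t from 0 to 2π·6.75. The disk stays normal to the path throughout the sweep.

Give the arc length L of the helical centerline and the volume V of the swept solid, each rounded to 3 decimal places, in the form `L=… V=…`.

L=1105.922 V=21714.735

2πR = 2π·26 = 163.362818
per-turn = √(163.362818² + 12.5²) = √(26687.4103 + 156.25) = √26843.6603 = 163.840350
L = 6.75 × 163.840350 = 1105.922363
V = π·2.5² × L = 19.634954 × 1105.922363 = 21714.734814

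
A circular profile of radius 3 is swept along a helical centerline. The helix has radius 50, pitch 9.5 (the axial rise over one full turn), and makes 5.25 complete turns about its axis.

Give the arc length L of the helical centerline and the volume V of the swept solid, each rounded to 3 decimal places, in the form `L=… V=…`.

2πR = 2π·50 = 314.159265
per-turn = √(314.159265² + 9.5²) = √(98696.0440 + 90.25) = √98786.2940 = 314.302870
L = 5.25 × 314.302870 = 1650.090067
V = π·3² × L = 28.274334 × 1650.090067 = 46655.197486

L=1650.090 V=46655.197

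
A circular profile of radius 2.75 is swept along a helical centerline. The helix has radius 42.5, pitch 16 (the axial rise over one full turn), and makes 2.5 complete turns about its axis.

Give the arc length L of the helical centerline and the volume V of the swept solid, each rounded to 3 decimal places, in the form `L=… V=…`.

2πR = 2π·42.5 = 267.035376
per-turn = √(267.035376² + 16²) = √(71307.8918 + 256) = √71563.8918 = 267.514283
L = 2.5 × 267.514283 = 668.785708
V = π·2.75² × L = 23.758294 × 668.785708 = 15889.207779

L=668.786 V=15889.208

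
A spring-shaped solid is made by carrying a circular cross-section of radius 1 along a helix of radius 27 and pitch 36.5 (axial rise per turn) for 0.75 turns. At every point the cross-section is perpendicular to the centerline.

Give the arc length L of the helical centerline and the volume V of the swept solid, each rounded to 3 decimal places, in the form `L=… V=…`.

2πR = 2π·27 = 169.646003
per-turn = √(169.646003² + 36.5²) = √(28779.7664 + 1332.25) = √30112.0164 = 173.528143
L = 0.75 × 173.528143 = 130.146107
V = π·1² × L = 3.141593 × 130.146107 = 408.866055

L=130.146 V=408.866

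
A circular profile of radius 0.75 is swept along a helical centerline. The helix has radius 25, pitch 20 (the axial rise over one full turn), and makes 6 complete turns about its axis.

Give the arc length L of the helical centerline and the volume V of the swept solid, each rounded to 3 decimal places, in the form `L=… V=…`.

2πR = 2π·25 = 157.079633
per-turn = √(157.079633² + 20²) = √(24674.0110 + 400) = √25074.0110 = 158.347753
L = 6 × 158.347753 = 950.086520
V = π·0.75² × L = 1.767146 × 950.086520 = 1678.941468

L=950.087 V=1678.941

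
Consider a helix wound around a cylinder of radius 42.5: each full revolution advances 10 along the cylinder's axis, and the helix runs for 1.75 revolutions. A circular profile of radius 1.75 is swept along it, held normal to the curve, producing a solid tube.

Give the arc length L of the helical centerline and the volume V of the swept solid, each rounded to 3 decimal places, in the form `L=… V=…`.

L=467.639 V=4499.219

2πR = 2π·42.5 = 267.035376
per-turn = √(267.035376² + 10²) = √(71307.8918 + 100) = √71407.8918 = 267.222551
L = 1.75 × 267.222551 = 467.639464
V = π·1.75² × L = 9.621128 × 467.639464 = 4499.218911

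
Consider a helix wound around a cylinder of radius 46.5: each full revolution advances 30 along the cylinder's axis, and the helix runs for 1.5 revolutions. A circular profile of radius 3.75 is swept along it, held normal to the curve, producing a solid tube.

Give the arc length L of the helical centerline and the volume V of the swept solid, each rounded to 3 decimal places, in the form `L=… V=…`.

2πR = 2π·46.5 = 292.168117
per-turn = √(292.168117² + 30²) = √(85362.2085 + 900) = √86262.2085 = 293.704287
L = 1.5 × 293.704287 = 440.556431
V = π·3.75² × L = 44.178647 × 440.556431 = 19463.186920

L=440.556 V=19463.187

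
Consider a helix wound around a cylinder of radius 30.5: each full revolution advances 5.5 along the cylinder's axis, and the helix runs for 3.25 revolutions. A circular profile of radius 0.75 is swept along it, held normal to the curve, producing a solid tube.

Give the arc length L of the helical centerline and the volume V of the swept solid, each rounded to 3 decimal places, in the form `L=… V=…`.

2πR = 2π·30.5 = 191.637152
per-turn = √(191.637152² + 5.5²) = √(36724.7980 + 30.25) = √36755.0480 = 191.716061
L = 3.25 × 191.716061 = 623.077198
V = π·0.75² × L = 1.767146 × 623.077198 = 1101.068295

L=623.077 V=1101.068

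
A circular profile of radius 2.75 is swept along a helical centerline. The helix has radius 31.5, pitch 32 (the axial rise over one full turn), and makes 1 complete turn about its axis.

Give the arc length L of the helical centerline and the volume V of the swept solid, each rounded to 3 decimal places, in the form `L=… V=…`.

L=200.491 V=4763.313

2πR = 2π·31.5 = 197.920337
per-turn = √(197.920337² + 32²) = √(39172.4599 + 1024) = √40196.4599 = 200.490548
L = 1 × 200.490548 = 200.490548
V = π·2.75² × L = 23.758294 × 200.490548 = 4763.313474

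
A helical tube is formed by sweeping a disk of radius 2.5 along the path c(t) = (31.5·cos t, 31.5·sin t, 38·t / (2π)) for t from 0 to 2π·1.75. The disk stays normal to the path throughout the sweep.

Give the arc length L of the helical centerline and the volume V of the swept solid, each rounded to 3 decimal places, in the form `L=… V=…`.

2πR = 2π·31.5 = 197.920337
per-turn = √(197.920337² + 38²) = √(39172.4599 + 1444) = √40616.4599 = 201.535257
L = 1.75 × 201.535257 = 352.686700
V = π·2.5² × L = 19.634954 × 352.686700 = 6924.987161

L=352.687 V=6924.987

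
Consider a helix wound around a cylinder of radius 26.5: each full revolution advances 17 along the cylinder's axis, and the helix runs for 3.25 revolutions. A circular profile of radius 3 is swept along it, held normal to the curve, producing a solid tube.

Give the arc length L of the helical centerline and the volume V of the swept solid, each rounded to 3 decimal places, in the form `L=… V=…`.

2πR = 2π·26.5 = 166.504411
per-turn = √(166.504411² + 17²) = √(27723.7188 + 289) = √28012.7188 = 167.370006
L = 3.25 × 167.370006 = 543.952518
V = π·3² × L = 28.274334 × 543.952518 = 15379.895112

L=543.953 V=15379.895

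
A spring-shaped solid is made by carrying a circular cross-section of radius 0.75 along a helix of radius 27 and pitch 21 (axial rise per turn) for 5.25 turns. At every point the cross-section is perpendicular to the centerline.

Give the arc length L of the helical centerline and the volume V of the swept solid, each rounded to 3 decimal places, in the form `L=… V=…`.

2πR = 2π·27 = 169.646003
per-turn = √(169.646003² + 21²) = √(28779.7664 + 441) = √29220.7664 = 170.940827
L = 5.25 × 170.940827 = 897.439343
V = π·0.75² × L = 1.767146 × 897.439343 = 1585.906227

L=897.439 V=1585.906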